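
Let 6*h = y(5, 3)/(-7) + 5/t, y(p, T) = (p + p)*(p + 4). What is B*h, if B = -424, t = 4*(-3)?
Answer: 59095/63 ≈ 938.02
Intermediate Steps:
y(p, T) = 2*p*(4 + p) (y(p, T) = (2*p)*(4 + p) = 2*p*(4 + p))
t = -12
h = -1115/504 (h = ((2*5*(4 + 5))/(-7) + 5/(-12))/6 = ((2*5*9)*(-⅐) + 5*(-1/12))/6 = (90*(-⅐) - 5/12)/6 = (-90/7 - 5/12)/6 = (⅙)*(-1115/84) = -1115/504 ≈ -2.2123)
B*h = -424*(-1115/504) = 59095/63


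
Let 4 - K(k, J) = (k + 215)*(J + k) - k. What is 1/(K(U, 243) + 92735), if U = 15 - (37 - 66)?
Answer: 1/18450 ≈ 5.4201e-5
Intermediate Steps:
U = 44 (U = 15 - 1*(-29) = 15 + 29 = 44)
K(k, J) = 4 + k - (215 + k)*(J + k) (K(k, J) = 4 - ((k + 215)*(J + k) - k) = 4 - ((215 + k)*(J + k) - k) = 4 - (-k + (215 + k)*(J + k)) = 4 + (k - (215 + k)*(J + k)) = 4 + k - (215 + k)*(J + k))
1/(K(U, 243) + 92735) = 1/((4 - 1*44² - 215*243 - 214*44 - 1*243*44) + 92735) = 1/((4 - 1*1936 - 52245 - 9416 - 10692) + 92735) = 1/((4 - 1936 - 52245 - 9416 - 10692) + 92735) = 1/(-74285 + 92735) = 1/18450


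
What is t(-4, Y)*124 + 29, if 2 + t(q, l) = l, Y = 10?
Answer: 1021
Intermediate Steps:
t(q, l) = -2 + l
t(-4, Y)*124 + 29 = (-2 + 10)*124 + 29 = 8*124 + 29 = 992 + 29 = 1021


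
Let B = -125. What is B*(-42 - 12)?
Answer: 6750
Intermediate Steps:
B*(-42 - 12) = -125*(-42 - 12) = -125*(-54) = 6750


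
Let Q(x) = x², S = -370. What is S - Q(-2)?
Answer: -374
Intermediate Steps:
S - Q(-2) = -370 - 1*(-2)² = -370 - 1*4 = -370 - 4 = -374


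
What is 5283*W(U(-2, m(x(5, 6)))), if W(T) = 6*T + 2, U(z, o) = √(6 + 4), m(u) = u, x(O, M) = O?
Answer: 10566 + 31698*√10 ≈ 1.1080e+5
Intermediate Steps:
U(z, o) = √10
W(T) = 2 + 6*T
5283*W(U(-2, m(x(5, 6)))) = 5283*(2 + 6*√10) = 10566 + 31698*√10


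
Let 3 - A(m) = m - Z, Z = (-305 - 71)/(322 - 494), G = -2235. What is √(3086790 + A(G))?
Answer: √5711616814/43 ≈ 1757.6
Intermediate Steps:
Z = 94/43 (Z = -376/(-172) = -376*(-1/172) = 94/43 ≈ 2.1860)
A(m) = 223/43 - m (A(m) = 3 - (m - 1*94/43) = 3 - (m - 94/43) = 3 - (-94/43 + m) = 3 + (94/43 - m) = 223/43 - m)
√(3086790 + A(G)) = √(3086790 + (223/43 - 1*(-2235))) = √(3086790 + (223/43 + 2235)) = √(3086790 + 96328/43) = √(132828298/43) = √5711616814/43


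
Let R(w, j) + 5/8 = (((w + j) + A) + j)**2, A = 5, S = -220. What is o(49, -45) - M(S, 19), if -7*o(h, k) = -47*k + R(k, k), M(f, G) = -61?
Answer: -148699/56 ≈ -2655.3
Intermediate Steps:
R(w, j) = -5/8 + (5 + w + 2*j)**2 (R(w, j) = -5/8 + (((w + j) + 5) + j)**2 = -5/8 + (((j + w) + 5) + j)**2 = -5/8 + ((5 + j + w) + j)**2 = -5/8 + (5 + w + 2*j)**2)
o(h, k) = 5/56 - (5 + 3*k)**2/7 + 47*k/7 (o(h, k) = -(-47*k + (-5/8 + (5 + k + 2*k)**2))/7 = -(-47*k + (-5/8 + (5 + 3*k)**2))/7 = -(-5/8 + (5 + 3*k)**2 - 47*k)/7 = 5/56 - (5 + 3*k)**2/7 + 47*k/7)
o(49, -45) - M(S, 19) = (-195/56 - 9/7*(-45)**2 + (17/7)*(-45)) - 1*(-61) = (-195/56 - 9/7*2025 - 765/7) + 61 = (-195/56 - 18225/7 - 765/7) + 61 = -152115/56 + 61 = -148699/56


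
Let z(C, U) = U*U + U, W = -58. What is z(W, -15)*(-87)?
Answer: -18270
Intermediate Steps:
z(C, U) = U + U² (z(C, U) = U² + U = U + U²)
z(W, -15)*(-87) = -15*(1 - 15)*(-87) = -15*(-14)*(-87) = 210*(-87) = -18270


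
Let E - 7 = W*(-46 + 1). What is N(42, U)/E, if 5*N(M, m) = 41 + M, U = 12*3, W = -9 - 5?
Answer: 83/3185 ≈ 0.026060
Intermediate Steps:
W = -14
U = 36
N(M, m) = 41/5 + M/5 (N(M, m) = (41 + M)/5 = 41/5 + M/5)
E = 637 (E = 7 - 14*(-46 + 1) = 7 - 14*(-45) = 7 + 630 = 637)
N(42, U)/E = (41/5 + (⅕)*42)/637 = (41/5 + 42/5)*(1/637) = (83/5)*(1/637) = 83/3185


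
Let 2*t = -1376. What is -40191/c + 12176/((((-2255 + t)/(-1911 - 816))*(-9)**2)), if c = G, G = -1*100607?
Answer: 1138338719/8149167 ≈ 139.69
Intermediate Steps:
t = -688 (t = (1/2)*(-1376) = -688)
G = -100607
c = -100607
-40191/c + 12176/((((-2255 + t)/(-1911 - 816))*(-9)**2)) = -40191/(-100607) + 12176/((((-2255 - 688)/(-1911 - 816))*(-9)**2)) = -40191*(-1/100607) + 12176/((-2943/(-2727)*81)) = 40191/100607 + 12176/((-2943*(-1/2727)*81)) = 40191/100607 + 12176/(((109/101)*81)) = 40191/100607 + 12176/(8829/101) = 40191/100607 + 12176*(101/8829) = 40191/100607 + 1229776/8829 = 1138338719/8149167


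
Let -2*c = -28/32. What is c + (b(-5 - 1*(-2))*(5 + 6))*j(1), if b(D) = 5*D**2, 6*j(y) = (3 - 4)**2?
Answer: 1327/16 ≈ 82.938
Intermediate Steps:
j(y) = 1/6 (j(y) = (3 - 4)**2/6 = (1/6)*(-1)**2 = (1/6)*1 = 1/6)
c = 7/16 (c = -(-14)/32 = -1/2*(-7/8) = 7/16 ≈ 0.43750)
c + (b(-5 - 1*(-2))*(5 + 6))*j(1) = 7/16 + ((5*(-5 - 1*(-2))**2)*(5 + 6))*(1/6) = 7/16 + ((5*(-5 + 2)**2)*11)*(1/6) = 7/16 + ((5*(-3)**2)*11)*(1/6) = 7/16 + ((5*9)*11)*(1/6) = 7/16 + (45*11)*(1/6) = 7/16 + 495*(1/6) = 7/16 + 165/2 = 1327/16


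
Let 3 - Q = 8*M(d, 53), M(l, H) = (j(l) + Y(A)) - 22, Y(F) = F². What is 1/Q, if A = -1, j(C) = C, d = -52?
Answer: 1/587 ≈ 0.0017036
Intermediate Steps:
M(l, H) = -21 + l (M(l, H) = (l + (-1)²) - 22 = (l + 1) - 22 = (1 + l) - 22 = -21 + l)
Q = 587 (Q = 3 - 8*(-21 - 52) = 3 - 8*(-73) = 3 - 1*(-584) = 3 + 584 = 587)
1/Q = 1/587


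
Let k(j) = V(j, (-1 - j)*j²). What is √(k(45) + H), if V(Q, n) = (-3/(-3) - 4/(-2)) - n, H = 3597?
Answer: 15*√430 ≈ 311.05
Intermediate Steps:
V(Q, n) = 3 - n (V(Q, n) = (-3*(-⅓) - 4*(-½)) - n = (1 + 2) - n = 3 - n)
k(j) = 3 - j²*(-1 - j) (k(j) = 3 - (-1 - j)*j² = 3 - j²*(-1 - j))
√(k(45) + H) = √((3 + 45²*(1 + 45)) + 3597) = √((3 + 2025*46) + 3597) = √((3 + 93150) + 3597) = √(93153 + 3597) = √96750 = 15*√430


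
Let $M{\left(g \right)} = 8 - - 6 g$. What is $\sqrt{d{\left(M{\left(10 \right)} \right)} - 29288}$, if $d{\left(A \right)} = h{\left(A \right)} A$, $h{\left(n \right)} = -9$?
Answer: $10 i \sqrt{299} \approx 172.92 i$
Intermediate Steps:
$M{\left(g \right)} = 8 + 6 g$
$d{\left(A \right)} = - 9 A$
$\sqrt{d{\left(M{\left(10 \right)} \right)} - 29288} = \sqrt{- 9 \left(8 + 6 \cdot 10\right) - 29288} = \sqrt{- 9 \left(8 + 60\right) - 29288} = \sqrt{\left(-9\right) 68 - 29288} = \sqrt{-612 - 29288} = \sqrt{-29900} = 10 i \sqrt{299}$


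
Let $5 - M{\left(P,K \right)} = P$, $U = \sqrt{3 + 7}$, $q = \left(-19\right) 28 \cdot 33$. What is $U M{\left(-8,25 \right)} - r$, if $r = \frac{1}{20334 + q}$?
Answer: $- \frac{1}{2778} + 13 \sqrt{10} \approx 41.109$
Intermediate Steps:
$q = -17556$ ($q = \left(-532\right) 33 = -17556$)
$U = \sqrt{10} \approx 3.1623$
$M{\left(P,K \right)} = 5 - P$
$r = \frac{1}{2778}$ ($r = \frac{1}{20334 - 17556} = \frac{1}{2778} \approx 0.00035997$)
$U M{\left(-8,25 \right)} - r = \sqrt{10} \left(5 - -8\right) - \frac{1}{2778} = \sqrt{10} \left(5 + 8\right) - \frac{1}{2778} = \sqrt{10} \cdot 13 - \frac{1}{2778} = 13 \sqrt{10} - \frac{1}{2778} = - \frac{1}{2778} + 13 \sqrt{10}$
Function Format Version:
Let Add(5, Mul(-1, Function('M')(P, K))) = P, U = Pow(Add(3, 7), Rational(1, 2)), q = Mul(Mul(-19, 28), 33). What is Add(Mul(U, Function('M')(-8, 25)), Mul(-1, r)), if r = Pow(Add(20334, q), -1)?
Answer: Add(Rational(-1, 2778), Mul(13, Pow(10, Rational(1, 2)))) ≈ 41.109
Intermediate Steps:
q = -17556 (q = Mul(-532, 33) = -17556)
U = Pow(10, Rational(1, 2)) ≈ 3.1623
Function('M')(P, K) = Add(5, Mul(-1, P))
r = Rational(1, 2778) (r = Pow(Add(20334, -17556), -1) = Pow(2778, -1) = Rational(1, 2778) ≈ 0.00035997)
Add(Mul(U, Function('M')(-8, 25)), Mul(-1, r)) = Add(Mul(Pow(10, Rational(1, 2)), Add(5, Mul(-1, -8))), Mul(-1, Rational(1, 2778))) = Add(Mul(Pow(10, Rational(1, 2)), Add(5, 8)), Rational(-1, 2778)) = Add(Mul(Pow(10, Rational(1, 2)), 13), Rational(-1, 2778)) = Add(Mul(13, Pow(10, Rational(1, 2))), Rational(-1, 2778)) = Add(Rational(-1, 2778), Mul(13, Pow(10, Rational(1, 2))))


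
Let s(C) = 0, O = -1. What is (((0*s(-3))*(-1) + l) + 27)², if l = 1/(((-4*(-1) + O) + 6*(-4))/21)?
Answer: 676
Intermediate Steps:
l = -1 (l = 1/(((-4*(-1) - 1) + 6*(-4))/21) = 1/(((4 - 1) - 24)*(1/21)) = 1/((3 - 24)*(1/21)) = 1/(-21*1/21) = 1/(-1) = -1)
(((0*s(-3))*(-1) + l) + 27)² = (((0*0)*(-1) - 1) + 27)² = ((0*(-1) - 1) + 27)² = ((0 - 1) + 27)² = (-1 + 27)² = 26² = 676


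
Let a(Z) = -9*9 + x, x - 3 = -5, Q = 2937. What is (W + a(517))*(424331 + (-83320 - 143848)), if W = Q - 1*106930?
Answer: -20519936388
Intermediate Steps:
x = -2 (x = 3 - 5 = -2)
W = -103993 (W = 2937 - 1*106930 = 2937 - 106930 = -103993)
a(Z) = -83 (a(Z) = -9*9 - 2 = -81 - 2 = -83)
(W + a(517))*(424331 + (-83320 - 143848)) = (-103993 - 83)*(424331 + (-83320 - 143848)) = -104076*(424331 - 227168) = -104076*197163 = -20519936388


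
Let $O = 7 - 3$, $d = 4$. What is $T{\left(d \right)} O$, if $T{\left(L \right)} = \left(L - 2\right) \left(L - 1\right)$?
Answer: $24$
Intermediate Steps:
$O = 4$
$T{\left(L \right)} = \left(-1 + L\right) \left(-2 + L\right)$ ($T{\left(L \right)} = \left(-2 + L\right) \left(-1 + L\right) = \left(-1 + L\right) \left(-2 + L\right)$)
$T{\left(d \right)} O = \left(2 + 4^{2} - 12\right) 4 = \left(2 + 16 - 12\right) 4 = 6 \cdot 4 = 24$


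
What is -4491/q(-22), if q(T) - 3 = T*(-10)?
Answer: -4491/223 ≈ -20.139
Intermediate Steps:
q(T) = 3 - 10*T (q(T) = 3 + T*(-10) = 3 - 10*T)
-4491/q(-22) = -4491/(3 - 10*(-22)) = -4491/(3 + 220) = -4491/223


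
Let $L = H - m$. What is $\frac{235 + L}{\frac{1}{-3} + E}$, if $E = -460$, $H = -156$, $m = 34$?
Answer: $- \frac{135}{1381} \approx -0.097755$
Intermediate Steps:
$L = -190$ ($L = -156 - 34 = -190$)
$\frac{235 + L}{\frac{1}{-3} + E} = \frac{235 - 190}{\frac{1}{-3} - 460} = \frac{45}{- \frac{1}{3} - 460} = \frac{45}{- \frac{1381}{3}} = 45 \left(- \frac{3}{1381}\right) = - \frac{135}{1381}$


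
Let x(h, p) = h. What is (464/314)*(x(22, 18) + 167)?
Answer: 43848/157 ≈ 279.29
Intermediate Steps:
(464/314)*(x(22, 18) + 167) = (464/314)*(22 + 167) = (464*(1/314))*189 = (232/157)*189 = 43848/157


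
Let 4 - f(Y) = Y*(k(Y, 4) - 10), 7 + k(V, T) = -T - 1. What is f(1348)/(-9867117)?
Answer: -29660/9867117 ≈ -0.0030059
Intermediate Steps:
k(V, T) = -8 - T (k(V, T) = -7 + (-T - 1) = -7 + (-1 - T) = -8 - T)
f(Y) = 4 + 22*Y (f(Y) = 4 - Y*((-8 - 1*4) - 10) = 4 - Y*((-8 - 4) - 10) = 4 - Y*(-12 - 10) = 4 - Y*(-22) = 4 - (-22)*Y = 4 + 22*Y)
f(1348)/(-9867117) = (4 + 22*1348)/(-9867117) = (4 + 29656)*(-1/9867117) = 29660*(-1/9867117) = -29660/9867117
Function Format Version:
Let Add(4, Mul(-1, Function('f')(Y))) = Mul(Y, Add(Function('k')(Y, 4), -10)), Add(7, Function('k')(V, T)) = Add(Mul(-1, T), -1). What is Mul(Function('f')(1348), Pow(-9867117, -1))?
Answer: Rational(-29660, 9867117) ≈ -0.0030059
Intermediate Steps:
Function('k')(V, T) = Add(-8, Mul(-1, T)) (Function('k')(V, T) = Add(-7, Add(Mul(-1, T), -1)) = Add(-7, Add(-1, Mul(-1, T))) = Add(-8, Mul(-1, T)))
Function('f')(Y) = Add(4, Mul(22, Y)) (Function('f')(Y) = Add(4, Mul(-1, Mul(Y, Add(Add(-8, Mul(-1, 4)), -10)))) = Add(4, Mul(-1, Mul(Y, Add(Add(-8, -4), -10)))) = Add(4, Mul(-1, Mul(Y, Add(-12, -10)))) = Add(4, Mul(-1, Mul(Y, -22))) = Add(4, Mul(-1, Mul(-22, Y))) = Add(4, Mul(22, Y)))
Mul(Function('f')(1348), Pow(-9867117, -1)) = Mul(Add(4, Mul(22, 1348)), Pow(-9867117, -1)) = Mul(Add(4, 29656), Rational(-1, 9867117)) = Mul(29660, Rational(-1, 9867117)) = Rational(-29660, 9867117)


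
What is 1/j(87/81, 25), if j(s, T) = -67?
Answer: -1/67 ≈ -0.014925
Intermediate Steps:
1/j(87/81, 25) = 1/(-67) = -1/67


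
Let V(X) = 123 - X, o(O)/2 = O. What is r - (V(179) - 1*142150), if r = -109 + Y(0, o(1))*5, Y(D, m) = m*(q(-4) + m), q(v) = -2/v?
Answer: 142122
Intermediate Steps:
o(O) = 2*O
Y(D, m) = m*(½ + m) (Y(D, m) = m*(-2/(-4) + m) = m*(-2*(-¼) + m) = m*(½ + m))
r = -84 (r = -109 + ((2*1)*(½ + 2*1))*5 = -109 + (2*(½ + 2))*5 = -109 + (2*(5/2))*5 = -109 + 5*5 = -109 + 25 = -84)
r - (V(179) - 1*142150) = -84 - ((123 - 1*179) - 1*142150) = -84 - ((123 - 179) - 142150) = -84 - (-56 - 142150) = -84 - 1*(-142206) = -84 + 142206 = 142122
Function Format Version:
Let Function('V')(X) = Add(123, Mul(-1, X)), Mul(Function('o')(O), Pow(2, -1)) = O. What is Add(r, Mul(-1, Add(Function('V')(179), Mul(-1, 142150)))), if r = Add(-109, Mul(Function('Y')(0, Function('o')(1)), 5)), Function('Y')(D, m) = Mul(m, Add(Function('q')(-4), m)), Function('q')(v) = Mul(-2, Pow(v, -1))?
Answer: 142122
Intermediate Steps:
Function('o')(O) = Mul(2, O)
Function('Y')(D, m) = Mul(m, Add(Rational(1, 2), m)) (Function('Y')(D, m) = Mul(m, Add(Mul(-2, Pow(-4, -1)), m)) = Mul(m, Add(Mul(-2, Rational(-1, 4)), m)) = Mul(m, Add(Rational(1, 2), m)))
r = -84 (r = Add(-109, Mul(Mul(Mul(2, 1), Add(Rational(1, 2), Mul(2, 1))), 5)) = Add(-109, Mul(Mul(2, Add(Rational(1, 2), 2)), 5)) = Add(-109, Mul(Mul(2, Rational(5, 2)), 5)) = Add(-109, Mul(5, 5)) = Add(-109, 25) = -84)
Add(r, Mul(-1, Add(Function('V')(179), Mul(-1, 142150)))) = Add(-84, Mul(-1, Add(Add(123, Mul(-1, 179)), Mul(-1, 142150)))) = Add(-84, Mul(-1, Add(Add(123, -179), -142150))) = Add(-84, Mul(-1, Add(-56, -142150))) = Add(-84, Mul(-1, -142206)) = Add(-84, 142206) = 142122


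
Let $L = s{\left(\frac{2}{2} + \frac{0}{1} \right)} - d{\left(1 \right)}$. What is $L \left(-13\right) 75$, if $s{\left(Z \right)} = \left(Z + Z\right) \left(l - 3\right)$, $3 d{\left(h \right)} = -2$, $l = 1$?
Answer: $3250$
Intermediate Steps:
$d{\left(h \right)} = - \frac{2}{3}$ ($d{\left(h \right)} = \frac{1}{3} \left(-2\right) = - \frac{2}{3}$)
$s{\left(Z \right)} = - 4 Z$ ($s{\left(Z \right)} = \left(Z + Z\right) \left(1 - 3\right) = 2 Z \left(-2\right) = - 4 Z$)
$L = - \frac{10}{3}$ ($L = - 4 \left(\frac{2}{2} + \frac{0}{1}\right) - - \frac{2}{3} = - 4 \left(2 \cdot \frac{1}{2} + 0 \cdot 1\right) + \frac{2}{3} = - 4 \left(1 + 0\right) + \frac{2}{3} = \left(-4\right) 1 + \frac{2}{3} = -4 + \frac{2}{3} = - \frac{10}{3} \approx -3.3333$)
$L \left(-13\right) 75 = \left(- \frac{10}{3}\right) \left(-13\right) 75 = \frac{130}{3} \cdot 75 = 3250$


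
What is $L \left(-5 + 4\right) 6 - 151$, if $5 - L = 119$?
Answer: $533$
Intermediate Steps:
$L = -114$ ($L = 5 - 119 = -114$)
$L \left(-5 + 4\right) 6 - 151 = - 114 \left(-5 + 4\right) 6 - 151 = - 114 \left(\left(-1\right) 6\right) - 151 = \left(-114\right) \left(-6\right) - 151 = 684 - 151 = 533$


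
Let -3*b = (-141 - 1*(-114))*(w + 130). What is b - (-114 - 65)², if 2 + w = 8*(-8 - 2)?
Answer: -31609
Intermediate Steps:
w = -82 (w = -2 + 8*(-8 - 2) = -2 + 8*(-10) = -2 - 80 = -82)
b = 432 (b = -(-141 - 1*(-114))*(-82 + 130)/3 = -(-141 + 114)*48/3 = -(-9)*48 = -⅓*(-1296) = 432)
b - (-114 - 65)² = 432 - (-114 - 65)² = 432 - 1*(-179)² = 432 - 1*32041 = 432 - 32041 = -31609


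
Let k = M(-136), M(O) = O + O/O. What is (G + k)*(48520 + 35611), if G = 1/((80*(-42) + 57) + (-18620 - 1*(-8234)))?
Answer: -155475434096/13689 ≈ -1.1358e+7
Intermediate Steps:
M(O) = 1 + O (M(O) = O + 1 = 1 + O)
G = -1/13689 (G = 1/((-3360 + 57) + (-18620 + 8234)) = 1/(-3303 - 10386) = 1/(-13689) = -1/13689 ≈ -7.3051e-5)
k = -135 (k = 1 - 136 = -135)
(G + k)*(48520 + 35611) = (-1/13689 - 135)*(48520 + 35611) = -1848016/13689*84131 = -155475434096/13689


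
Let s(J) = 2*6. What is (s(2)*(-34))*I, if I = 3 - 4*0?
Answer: -1224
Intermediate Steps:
I = 3 (I = 3 + 0 = 3)
s(J) = 12
(s(2)*(-34))*I = (12*(-34))*3 = -408*3 = -1224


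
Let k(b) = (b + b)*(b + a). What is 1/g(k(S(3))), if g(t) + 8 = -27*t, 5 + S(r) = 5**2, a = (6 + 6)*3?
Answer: -1/60488 ≈ -1.6532e-5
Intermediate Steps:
a = 36 (a = 12*3 = 36)
S(r) = 20 (S(r) = -5 + 5**2 = -5 + 25 = 20)
k(b) = 2*b*(36 + b) (k(b) = (b + b)*(b + 36) = (2*b)*(36 + b) = 2*b*(36 + b))
g(t) = -8 - 27*t
1/g(k(S(3))) = 1/(-8 - 54*20*(36 + 20)) = 1/(-8 - 54*20*56) = 1/(-8 - 27*2240) = 1/(-8 - 60480) = 1/(-60488) = -1/60488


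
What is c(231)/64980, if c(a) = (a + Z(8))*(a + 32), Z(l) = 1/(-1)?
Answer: 6049/6498 ≈ 0.93090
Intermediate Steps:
Z(l) = -1
c(a) = (-1 + a)*(32 + a) (c(a) = (a - 1)*(a + 32) = (-1 + a)*(32 + a))
c(231)/64980 = (-32 + 231² + 31*231)/64980 = (-32 + 53361 + 7161)*(1/64980) = 60490*(1/64980) = 6049/6498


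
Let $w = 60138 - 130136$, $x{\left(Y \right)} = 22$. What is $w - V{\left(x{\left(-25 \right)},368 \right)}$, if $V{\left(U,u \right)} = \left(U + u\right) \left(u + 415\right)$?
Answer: $-375368$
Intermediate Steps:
$w = -69998$ ($w = 60138 - 130136 = -69998$)
$V{\left(U,u \right)} = \left(415 + u\right) \left(U + u\right)$ ($V{\left(U,u \right)} = \left(U + u\right) \left(415 + u\right) = \left(415 + u\right) \left(U + u\right)$)
$w - V{\left(x{\left(-25 \right)},368 \right)} = -69998 - \left(368^{2} + 415 \cdot 22 + 415 \cdot 368 + 22 \cdot 368\right) = -69998 - \left(135424 + 9130 + 152720 + 8096\right) = -69998 - 305370 = -375368$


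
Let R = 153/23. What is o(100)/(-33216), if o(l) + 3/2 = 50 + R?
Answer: -2537/1527936 ≈ -0.0016604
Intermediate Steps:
R = 153/23 (R = 153*(1/23) = 153/23 ≈ 6.6522)
o(l) = 2537/46 (o(l) = -3/2 + (50 + 153/23) = -3/2 + 1303/23 = 2537/46)
o(100)/(-33216) = (2537/46)/(-33216) = (2537/46)*(-1/33216) = -2537/1527936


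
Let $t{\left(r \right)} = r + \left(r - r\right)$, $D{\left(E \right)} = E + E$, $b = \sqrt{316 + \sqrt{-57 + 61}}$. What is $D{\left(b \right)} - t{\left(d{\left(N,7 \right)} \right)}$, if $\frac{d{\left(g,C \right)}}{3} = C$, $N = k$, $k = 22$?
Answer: $-21 + 2 \sqrt{318} \approx 14.665$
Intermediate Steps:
$N = 22$
$d{\left(g,C \right)} = 3 C$
$b = \sqrt{318}$ ($b = \sqrt{316 + \sqrt{4}} = \sqrt{316 + 2} = \sqrt{318} \approx 17.833$)
$D{\left(E \right)} = 2 E$
$t{\left(r \right)} = r$ ($t{\left(r \right)} = r + 0 = r$)
$D{\left(b \right)} - t{\left(d{\left(N,7 \right)} \right)} = 2 \sqrt{318} - 3 \cdot 7 = 2 \sqrt{318} - 21 = -21 + 2 \sqrt{318}$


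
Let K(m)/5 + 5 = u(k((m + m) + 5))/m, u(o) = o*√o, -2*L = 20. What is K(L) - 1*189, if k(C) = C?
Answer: -214 + 15*I*√15/2 ≈ -214.0 + 29.047*I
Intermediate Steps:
L = -10 (L = -½*20 = -10)
u(o) = o^(3/2)
K(m) = -25 + 5*(5 + 2*m)^(3/2)/m (K(m) = -25 + 5*(((m + m) + 5)^(3/2)/m) = -25 + 5*((2*m + 5)^(3/2)/m) = -25 + 5*((5 + 2*m)^(3/2)/m) = -25 + 5*(5 + 2*m)^(3/2)/m)
K(L) - 1*189 = (-25 + 5*(5 + 2*(-10))^(3/2)/(-10)) - 1*189 = (-25 + 5*(-⅒)*(5 - 20)^(3/2)) - 189 = (-25 + 5*(-⅒)*(-15)^(3/2)) - 189 = (-25 + 5*(-⅒)*(-15*I*√15)) - 189 = (-25 + 15*I*√15/2) - 189 = -214 + 15*I*√15/2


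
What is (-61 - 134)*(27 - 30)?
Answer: 585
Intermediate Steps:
(-61 - 134)*(27 - 30) = -195*(-3) = 585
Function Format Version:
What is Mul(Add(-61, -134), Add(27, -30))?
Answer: 585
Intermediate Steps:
Mul(Add(-61, -134), Add(27, -30)) = Mul(-195, -3) = 585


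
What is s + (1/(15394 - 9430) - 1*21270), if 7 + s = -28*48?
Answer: -134911643/5964 ≈ -22621.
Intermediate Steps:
s = -1351 (s = -7 - 28*48 = -7 - 1344 = -1351)
s + (1/(15394 - 9430) - 1*21270) = -1351 + (1/(15394 - 9430) - 1*21270) = -1351 + (1/5964 - 21270) = -1351 - 126854279/5964 = -134911643/5964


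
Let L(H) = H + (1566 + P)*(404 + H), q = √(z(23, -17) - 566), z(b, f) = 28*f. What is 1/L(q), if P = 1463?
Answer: 3029/3730315214 - 15*I*√1042/7460630428 ≈ 8.12e-7 - 6.4901e-8*I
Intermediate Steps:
q = I*√1042 (q = √(28*(-17) - 566) = √(-476 - 566) = √(-1042) = I*√1042 ≈ 32.28*I)
L(H) = 1223716 + 3030*H (L(H) = H + (1566 + 1463)*(404 + H) = H + 3029*(404 + H) = H + (1223716 + 3029*H) = 1223716 + 3030*H)
1/L(q) = 1/(1223716 + 3030*(I*√1042)) = 1/(1223716 + 3030*I*√1042)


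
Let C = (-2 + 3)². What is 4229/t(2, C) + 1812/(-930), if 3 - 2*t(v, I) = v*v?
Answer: -1311292/155 ≈ -8460.0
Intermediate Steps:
C = 1 (C = 1² = 1)
t(v, I) = 3/2 - v²/2 (t(v, I) = 3/2 - v*v/2 = 3/2 - v²/2)
4229/t(2, C) + 1812/(-930) = 4229/(3/2 - ½*2²) + 1812/(-930) = 4229/(3/2 - ½*4) + 1812*(-1/930) = 4229/(3/2 - 2) - 302/155 = 4229/(-½) - 302/155 = 4229*(-2) - 302/155 = -8458 - 302/155 = -1311292/155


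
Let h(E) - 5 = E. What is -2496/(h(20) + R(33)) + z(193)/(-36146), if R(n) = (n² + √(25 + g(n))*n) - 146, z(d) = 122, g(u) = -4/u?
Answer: -3974744285/1495016633 + 2496*√27093/909931 ≈ -2.2072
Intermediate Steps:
h(E) = 5 + E
R(n) = -146 + n² + n*√(25 - 4/n) (R(n) = (n² + √(25 - 4/n)*n) - 146 = (n² + n*√(25 - 4/n)) - 146 = -146 + n² + n*√(25 - 4/n))
-2496/(h(20) + R(33)) + z(193)/(-36146) = -2496/((5 + 20) + (-146 + 33² + 33*√(25 - 4/33))) + 122/(-36146) = -2496/(25 + (-146 + 1089 + 33*√(25 - 4*1/33))) + 122*(-1/36146) = -2496/(25 + (-146 + 1089 + 33*√(25 - 4/33))) - 61/18073 = -2496/(25 + (-146 + 1089 + 33*√(821/33))) - 61/18073 = -2496/(25 + (-146 + 1089 + 33*(√27093/33))) - 61/18073 = -2496/(25 + (-146 + 1089 + √27093)) - 61/18073 = -2496/(25 + (943 + √27093)) - 61/18073 = -2496/(968 + √27093) - 61/18073 = -61/18073 - 2496/(968 + √27093)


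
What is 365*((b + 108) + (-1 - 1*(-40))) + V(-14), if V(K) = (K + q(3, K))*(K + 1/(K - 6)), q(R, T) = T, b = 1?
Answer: 272067/5 ≈ 54413.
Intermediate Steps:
V(K) = 2*K*(K + 1/(-6 + K)) (V(K) = (K + K)*(K + 1/(K - 6)) = (2*K)*(K + 1/(-6 + K)) = 2*K*(K + 1/(-6 + K)))
365*((b + 108) + (-1 - 1*(-40))) + V(-14) = 365*((1 + 108) + (-1 - 1*(-40))) + 2*(-14)*(1 + (-14)² - 6*(-14))/(-6 - 14) = 365*(109 + (-1 + 40)) + 2*(-14)*(1 + 196 + 84)/(-20) = 365*(109 + 39) + 2*(-14)*(-1/20)*281 = 365*148 + 1967/5 = 54020 + 1967/5 = 272067/5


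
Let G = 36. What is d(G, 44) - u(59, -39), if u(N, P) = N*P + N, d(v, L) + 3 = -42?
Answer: 2197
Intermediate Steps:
d(v, L) = -45 (d(v, L) = -3 - 42 = -45)
u(N, P) = N + N*P
d(G, 44) - u(59, -39) = -45 - 59*(1 - 39) = -45 - 59*(-38) = -45 - 1*(-2242) = -45 + 2242 = 2197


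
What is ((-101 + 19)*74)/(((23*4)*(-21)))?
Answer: 1517/483 ≈ 3.1408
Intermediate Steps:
((-101 + 19)*74)/(((23*4)*(-21))) = (-82*74)/((92*(-21))) = -6068/(-1932) = -6068*(-1/1932) = 1517/483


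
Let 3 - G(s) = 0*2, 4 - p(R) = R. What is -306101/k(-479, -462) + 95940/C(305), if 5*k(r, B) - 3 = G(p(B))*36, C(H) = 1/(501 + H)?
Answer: 231941555/3 ≈ 7.7314e+7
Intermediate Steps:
p(R) = 4 - R
G(s) = 3 (G(s) = 3 - 0*2 = 3 - 1*0 = 3 + 0 = 3)
k(r, B) = 111/5 (k(r, B) = ⅗ + (3*36)/5 = ⅗ + (⅕)*108 = ⅗ + 108/5 = 111/5)
-306101/k(-479, -462) + 95940/C(305) = -306101/111/5 + 95940/(1/(501 + 305)) = -306101*5/111 + 95940/(1/806) = -41365/3 + 95940/(1/806) = -41365/3 + 95940*806 = -41365/3 + 77327640 = 231941555/3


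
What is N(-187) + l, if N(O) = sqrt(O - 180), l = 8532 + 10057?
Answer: 18589 + I*sqrt(367) ≈ 18589.0 + 19.157*I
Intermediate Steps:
l = 18589
N(O) = sqrt(-180 + O)
N(-187) + l = sqrt(-180 - 187) + 18589 = sqrt(-367) + 18589 = I*sqrt(367) + 18589 = 18589 + I*sqrt(367)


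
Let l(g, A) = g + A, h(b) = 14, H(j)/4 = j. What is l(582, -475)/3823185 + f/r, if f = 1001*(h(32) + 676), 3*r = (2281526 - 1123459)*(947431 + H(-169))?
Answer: 309227948789/10350029413583045 ≈ 2.9877e-5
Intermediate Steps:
H(j) = 4*j
l(g, A) = A + g
r = 365468574195 (r = ((2281526 - 1123459)*(947431 + 4*(-169)))/3 = (1158067*(947431 - 676))/3 = (1158067*946755)/3 = (⅓)*1096405722585 = 365468574195)
f = 690690 (f = 1001*(14 + 676) = 1001*690 = 690690)
l(582, -475)/3823185 + f/r = (-475 + 582)/3823185 + 690690/365468574195 = 107*(1/3823185) + 690690*(1/365468574195) = 107/3823185 + 46046/24364571613 = 309227948789/10350029413583045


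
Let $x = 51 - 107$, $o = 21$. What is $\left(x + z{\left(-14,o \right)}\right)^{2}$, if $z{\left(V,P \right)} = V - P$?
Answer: $8281$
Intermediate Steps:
$x = -56$
$\left(x + z{\left(-14,o \right)}\right)^{2} = \left(-56 - 35\right)^{2} = \left(-91\right)^{2} = 8281$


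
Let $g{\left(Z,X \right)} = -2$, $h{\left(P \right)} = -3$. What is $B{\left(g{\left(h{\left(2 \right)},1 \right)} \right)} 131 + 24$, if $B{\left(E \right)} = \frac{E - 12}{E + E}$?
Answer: $\frac{965}{2} \approx 482.5$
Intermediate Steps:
$B{\left(E \right)} = \frac{-12 + E}{2 E}$
$B{\left(g{\left(h{\left(2 \right)},1 \right)} \right)} 131 + 24 = \frac{-12 - 2}{2 \left(-2\right)} 131 + 24 = \frac{1}{2} \left(- \frac{1}{2}\right) \left(-14\right) 131 + 24 = \frac{7}{2} \cdot 131 + 24 = \frac{917}{2} + 24 = \frac{965}{2}$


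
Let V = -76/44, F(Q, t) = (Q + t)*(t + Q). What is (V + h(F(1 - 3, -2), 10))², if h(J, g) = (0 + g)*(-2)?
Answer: 57121/121 ≈ 472.07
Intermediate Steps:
F(Q, t) = (Q + t)² (F(Q, t) = (Q + t)*(Q + t) = (Q + t)²)
V = -19/11 (V = -76*1/44 = -19/11 ≈ -1.7273)
h(J, g) = -2*g (h(J, g) = g*(-2) = -2*g)
(V + h(F(1 - 3, -2), 10))² = (-19/11 - 2*10)² = (-19/11 - 20)² = (-239/11)² = 57121/121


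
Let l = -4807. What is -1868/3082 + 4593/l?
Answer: -502937/322069 ≈ -1.5616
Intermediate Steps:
-1868/3082 + 4593/l = -1868/3082 + 4593/(-4807) = -1868*1/3082 + 4593*(-1/4807) = -934/1541 - 4593/4807 = -502937/322069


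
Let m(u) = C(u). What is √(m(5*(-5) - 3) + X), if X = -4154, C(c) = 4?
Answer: 5*I*√166 ≈ 64.421*I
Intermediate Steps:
m(u) = 4
√(m(5*(-5) - 3) + X) = √(4 - 4154) = √(-4150) = 5*I*√166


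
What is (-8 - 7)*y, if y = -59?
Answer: 885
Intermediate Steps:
(-8 - 7)*y = (-8 - 7)*(-59) = -15*(-59) = 885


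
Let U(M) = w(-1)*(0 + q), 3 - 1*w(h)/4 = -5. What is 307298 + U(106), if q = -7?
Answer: 307074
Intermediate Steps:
w(h) = 32 (w(h) = 12 - 4*(-5) = 12 + 20 = 32)
U(M) = -224 (U(M) = 32*(0 - 7) = 32*(-7) = -224)
307298 + U(106) = 307298 - 224 = 307074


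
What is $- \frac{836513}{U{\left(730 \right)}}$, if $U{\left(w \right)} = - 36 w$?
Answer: $\frac{836513}{26280} \approx 31.831$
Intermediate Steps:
$- \frac{836513}{U{\left(730 \right)}} = - \frac{836513}{\left(-36\right) 730} = - \frac{836513}{-26280} = \left(-836513\right) \left(- \frac{1}{26280}\right) = \frac{836513}{26280}$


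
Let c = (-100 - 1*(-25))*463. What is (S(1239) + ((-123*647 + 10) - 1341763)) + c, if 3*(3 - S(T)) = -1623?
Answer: -1455515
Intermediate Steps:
S(T) = 544 (S(T) = 3 - ⅓*(-1623) = 3 + 541 = 544)
c = -34725 (c = (-100 + 25)*463 = -75*463 = -34725)
(S(1239) + ((-123*647 + 10) - 1341763)) + c = (544 + ((-123*647 + 10) - 1341763)) - 34725 = (544 + ((-79581 + 10) - 1341763)) - 34725 = (544 + (-79571 - 1341763)) - 34725 = (544 - 1421334) - 34725 = -1420790 - 34725 = -1455515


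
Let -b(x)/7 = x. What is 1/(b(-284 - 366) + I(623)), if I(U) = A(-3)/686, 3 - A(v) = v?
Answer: 343/1560653 ≈ 0.00021978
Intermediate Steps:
A(v) = 3 - v
I(U) = 3/343 (I(U) = (3 - 1*(-3))/686 = (3 + 3)*(1/686) = 6*(1/686) = 3/343)
b(x) = -7*x
1/(b(-284 - 366) + I(623)) = 1/(-7*(-284 - 366) + 3/343) = 1/(-7*(-650) + 3/343) = 1/(4550 + 3/343) = 1/(1560653/343) = 343/1560653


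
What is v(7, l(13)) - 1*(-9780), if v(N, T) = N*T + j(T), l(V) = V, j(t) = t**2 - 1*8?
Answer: 10032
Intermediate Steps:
j(t) = -8 + t**2 (j(t) = t**2 - 8 = -8 + t**2)
v(N, T) = -8 + T**2 + N*T (v(N, T) = N*T + (-8 + T**2) = -8 + T**2 + N*T)
v(7, l(13)) - 1*(-9780) = (-8 + 13**2 + 7*13) - 1*(-9780) = (-8 + 169 + 91) + 9780 = 252 + 9780 = 10032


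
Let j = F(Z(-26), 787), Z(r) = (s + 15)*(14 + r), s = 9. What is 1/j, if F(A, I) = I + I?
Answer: 1/1574 ≈ 0.00063532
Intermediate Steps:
Z(r) = 336 + 24*r (Z(r) = (9 + 15)*(14 + r) = 24*(14 + r) = 336 + 24*r)
F(A, I) = 2*I
j = 1574 (j = 2*787 = 1574)
1/j = 1/1574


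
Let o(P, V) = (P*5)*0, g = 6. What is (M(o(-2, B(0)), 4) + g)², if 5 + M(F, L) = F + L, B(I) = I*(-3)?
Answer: 25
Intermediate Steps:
B(I) = -3*I
o(P, V) = 0 (o(P, V) = (5*P)*0 = 0)
M(F, L) = -5 + F + L (M(F, L) = -5 + (F + L) = -5 + F + L)
(M(o(-2, B(0)), 4) + g)² = ((-5 + 0 + 4) + 6)² = (-1 + 6)² = 5² = 25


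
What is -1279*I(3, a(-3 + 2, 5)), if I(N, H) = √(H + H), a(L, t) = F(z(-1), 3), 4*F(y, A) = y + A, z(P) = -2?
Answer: -1279*√2/2 ≈ -904.39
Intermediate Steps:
F(y, A) = A/4 + y/4 (F(y, A) = (y + A)/4 = (A + y)/4 = A/4 + y/4)
a(L, t) = ¼ (a(L, t) = (¼)*3 + (¼)*(-2) = ¾ - ½ = ¼)
I(N, H) = √2*√H (I(N, H) = √(2*H) = √2*√H)
-1279*I(3, a(-3 + 2, 5)) = -1279*√2*√(¼) = -1279*√2/2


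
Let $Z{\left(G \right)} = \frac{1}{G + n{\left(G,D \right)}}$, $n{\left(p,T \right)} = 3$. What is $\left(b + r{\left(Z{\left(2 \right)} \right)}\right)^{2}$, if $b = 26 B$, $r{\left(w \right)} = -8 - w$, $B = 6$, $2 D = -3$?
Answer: $\frac{546121}{25} \approx 21845.0$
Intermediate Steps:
$D = - \frac{3}{2}$ ($D = \frac{1}{2} \left(-3\right) = - \frac{3}{2} \approx -1.5$)
$Z{\left(G \right)} = \frac{1}{3 + G}$ ($Z{\left(G \right)} = \frac{1}{G + 3} = \frac{1}{3 + G}$)
$b = 156$ ($b = 26 \cdot 6 = 156$)
$\left(b + r{\left(Z{\left(2 \right)} \right)}\right)^{2} = \left(156 - \left(8 + \frac{1}{3 + 2}\right)\right)^{2} = \left(156 - \frac{41}{5}\right)^{2} = \left(\frac{739}{5}\right)^{2} = \frac{546121}{25}$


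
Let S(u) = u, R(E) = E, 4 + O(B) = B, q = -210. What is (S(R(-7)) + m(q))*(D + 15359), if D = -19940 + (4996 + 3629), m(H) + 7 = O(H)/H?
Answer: -1837324/35 ≈ -52495.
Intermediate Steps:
O(B) = -4 + B
m(H) = -7 + (-4 + H)/H
D = -11315 (D = -19940 + 8625 = -11315)
(S(R(-7)) + m(q))*(D + 15359) = (-7 + (-6 - 4/(-210)))*(-11315 + 15359) = (-7 + (-6 - 4*(-1/210)))*4044 = (-7 + (-6 + 2/105))*4044 = (-7 - 628/105)*4044 = -1363/105*4044 = -1837324/35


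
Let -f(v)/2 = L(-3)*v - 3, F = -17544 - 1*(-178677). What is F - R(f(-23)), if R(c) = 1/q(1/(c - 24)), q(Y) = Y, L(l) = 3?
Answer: 161013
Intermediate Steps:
F = 161133 (F = -17544 + 178677 = 161133)
f(v) = 6 - 6*v (f(v) = -2*(3*v - 3) = -2*(-3 + 3*v) = 6 - 6*v)
R(c) = -24 + c (R(c) = 1/(1/(c - 24)) = 1/(1/(-24 + c)) = -24 + c)
F - R(f(-23)) = 161133 - (-24 + (6 - 6*(-23))) = 161133 - (-24 + (6 + 138)) = 161133 - (-24 + 144) = 161133 - 1*120 = 161133 - 120 = 161013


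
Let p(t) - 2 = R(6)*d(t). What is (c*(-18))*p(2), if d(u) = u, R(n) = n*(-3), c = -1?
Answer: -612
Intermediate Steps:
R(n) = -3*n
p(t) = 2 - 18*t (p(t) = 2 + (-3*6)*t = 2 - 18*t)
(c*(-18))*p(2) = (-1*(-18))*(2 - 18*2) = 18*(2 - 36) = 18*(-34) = -612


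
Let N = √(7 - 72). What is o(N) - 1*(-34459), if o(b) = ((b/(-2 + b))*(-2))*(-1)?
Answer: 2377801/69 - 4*I*√65/69 ≈ 34461.0 - 0.46738*I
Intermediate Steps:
N = I*√65 (N = √(-65) = I*√65 ≈ 8.0623*I)
o(b) = 2*b/(-2 + b) (o(b) = -2*b/(-2 + b)*(-1) = 2*b/(-2 + b))
o(N) - 1*(-34459) = 2*(I*√65)/(-2 + I*√65) - 1*(-34459) = 2*I*√65/(-2 + I*√65) + 34459 = 34459 + 2*I*√65/(-2 + I*√65)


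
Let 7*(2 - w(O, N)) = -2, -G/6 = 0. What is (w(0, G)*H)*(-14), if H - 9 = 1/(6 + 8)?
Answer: -2032/7 ≈ -290.29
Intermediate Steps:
G = 0 (G = -6*0 = 0)
w(O, N) = 16/7 (w(O, N) = 2 - 1/7*(-2) = 2 + 2/7 = 16/7)
H = 127/14 (H = 9 + 1/(6 + 8) = 9 + 1/14 = 127/14 ≈ 9.0714)
(w(0, G)*H)*(-14) = ((16/7)*(127/14))*(-14) = (1016/49)*(-14) = -2032/7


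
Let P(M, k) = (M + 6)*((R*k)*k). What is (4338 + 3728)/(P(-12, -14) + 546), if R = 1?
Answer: -4033/315 ≈ -12.803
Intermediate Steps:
P(M, k) = k²*(6 + M) (P(M, k) = (M + 6)*((1*k)*k) = (6 + M)*(k*k) = (6 + M)*k² = k²*(6 + M))
(4338 + 3728)/(P(-12, -14) + 546) = (4338 + 3728)/((-14)²*(6 - 12) + 546) = 8066/(196*(-6) + 546) = 8066/(-1176 + 546) = 8066/(-630) = 8066*(-1/630) = -4033/315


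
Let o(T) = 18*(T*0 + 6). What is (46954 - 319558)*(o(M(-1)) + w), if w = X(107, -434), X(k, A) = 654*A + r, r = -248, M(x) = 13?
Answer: 77412993504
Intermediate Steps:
X(k, A) = -248 + 654*A (X(k, A) = 654*A - 248 = -248 + 654*A)
w = -284084 (w = -248 + 654*(-434) = -248 - 283836 = -284084)
o(T) = 108 (o(T) = 18*(0 + 6) = 18*6 = 108)
(46954 - 319558)*(o(M(-1)) + w) = (46954 - 319558)*(108 - 284084) = -272604*(-283976) = 77412993504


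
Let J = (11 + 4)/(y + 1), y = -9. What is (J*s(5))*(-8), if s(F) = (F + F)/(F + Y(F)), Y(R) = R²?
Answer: 5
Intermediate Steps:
s(F) = 2*F/(F + F²) (s(F) = (F + F)/(F + F²) = (2*F)/(F + F²) = 2*F/(F + F²))
J = -15/8 (J = (11 + 4)/(-9 + 1) = 15/(-8) = 15*(-⅛) = -15/8 ≈ -1.8750)
(J*s(5))*(-8) = -15/(4*(1 + 5))*(-8) = -15/(4*6)*(-8) = -15/8*⅓*(-8) = -5/8*(-8) = 5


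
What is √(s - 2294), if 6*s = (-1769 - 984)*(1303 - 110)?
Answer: I*√19788558/6 ≈ 741.41*I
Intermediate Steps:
s = -3284329/6 (s = ((-1769 - 984)*(1303 - 110))/6 = (-2753*1193)/6 = (⅙)*(-3284329) = -3284329/6 ≈ -5.4739e+5)
√(s - 2294) = √(-3284329/6 - 2294) = √(-3298093/6) = I*√19788558/6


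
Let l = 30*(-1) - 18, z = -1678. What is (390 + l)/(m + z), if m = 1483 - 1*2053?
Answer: -171/1124 ≈ -0.15214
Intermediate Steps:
l = -48 (l = -30 - 18 = -48)
m = -570 (m = 1483 - 2053 = -570)
(390 + l)/(m + z) = (390 - 48)/(-570 - 1678) = 342/(-2248) = 342*(-1/2248) = -171/1124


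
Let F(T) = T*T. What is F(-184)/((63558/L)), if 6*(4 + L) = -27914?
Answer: -236467232/95337 ≈ -2480.3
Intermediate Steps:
L = -13969/3 (L = -4 + (⅙)*(-27914) = -4 - 13957/3 = -13969/3 ≈ -4656.3)
F(T) = T²
F(-184)/((63558/L)) = (-184)²/((63558/(-13969/3))) = 33856/((63558*(-3/13969))) = 33856/(-190674/13969) = 33856*(-13969/190674) = -236467232/95337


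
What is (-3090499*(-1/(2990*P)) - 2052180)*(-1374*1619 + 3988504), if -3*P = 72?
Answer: -129889811810190701/35880 ≈ -3.6201e+12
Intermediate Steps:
P = -24 (P = -⅓*72 = -24)
(-3090499*(-1/(2990*P)) - 2052180)*(-1374*1619 + 3988504) = (-3090499/(-24*(-65)*46) - 2052180)*(-1374*1619 + 3988504) = (-3090499/(1560*46) - 2052180)*(-2224506 + 3988504) = (-3090499/71760 - 2052180)*1763998 = -147267527299/71760*1763998 = -129889811810190701/35880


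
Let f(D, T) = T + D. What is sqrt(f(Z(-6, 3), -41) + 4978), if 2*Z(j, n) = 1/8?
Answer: 3*sqrt(8777)/4 ≈ 70.264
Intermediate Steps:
Z(j, n) = 1/16 (Z(j, n) = (1/2)/8 = (1/2)*(1/8) = 1/16)
f(D, T) = D + T
sqrt(f(Z(-6, 3), -41) + 4978) = sqrt((1/16 - 41) + 4978) = sqrt(-655/16 + 4978) = sqrt(78993/16) = 3*sqrt(8777)/4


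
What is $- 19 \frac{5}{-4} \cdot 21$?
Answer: $\frac{1995}{4} \approx 498.75$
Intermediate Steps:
$- 19 \frac{5}{-4} \cdot 21 = - 19 \cdot 5 \left(- \frac{1}{4}\right) 21 = \left(-19\right) \left(- \frac{5}{4}\right) 21 = \frac{95}{4} \cdot 21 = \frac{1995}{4}$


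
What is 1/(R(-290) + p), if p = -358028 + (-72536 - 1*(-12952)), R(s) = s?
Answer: -1/417902 ≈ -2.3929e-6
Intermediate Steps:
p = -417612 (p = -358028 + (-72536 + 12952) = -358028 - 59584 = -417612)
1/(R(-290) + p) = 1/(-290 - 417612) = 1/(-417902) = -1/417902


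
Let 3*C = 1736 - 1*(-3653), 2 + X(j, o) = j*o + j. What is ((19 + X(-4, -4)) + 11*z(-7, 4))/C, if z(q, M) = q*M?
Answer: -837/5389 ≈ -0.15532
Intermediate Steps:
z(q, M) = M*q
X(j, o) = -2 + j + j*o (X(j, o) = -2 + (j*o + j) = -2 + (j + j*o) = -2 + j + j*o)
C = 5389/3 (C = (1736 - 1*(-3653))/3 = (1736 + 3653)/3 = (⅓)*5389 = 5389/3 ≈ 1796.3)
((19 + X(-4, -4)) + 11*z(-7, 4))/C = ((19 + (-2 - 4 - 4*(-4))) + 11*(4*(-7)))/(5389/3) = ((19 + (-2 - 4 + 16)) + 11*(-28))*(3/5389) = ((19 + 10) - 308)*(3/5389) = (29 - 308)*(3/5389) = -279*3/5389 = -837/5389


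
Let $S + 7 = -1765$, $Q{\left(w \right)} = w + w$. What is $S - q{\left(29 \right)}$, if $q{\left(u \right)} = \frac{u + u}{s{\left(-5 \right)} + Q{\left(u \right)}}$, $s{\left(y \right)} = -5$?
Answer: $- \frac{93974}{53} \approx -1773.1$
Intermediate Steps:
$Q{\left(w \right)} = 2 w$
$q{\left(u \right)} = \frac{2 u}{-5 + 2 u}$ ($q{\left(u \right)} = \frac{u + u}{-5 + 2 u} = \frac{2 u}{-5 + 2 u}$)
$S = -1772$ ($S = -7 - 1765 = -1772$)
$S - q{\left(29 \right)} = -1772 - 2 \cdot 29 \frac{1}{-5 + 2 \cdot 29} = -1772 - 2 \cdot 29 \frac{1}{-5 + 58} = -1772 - 2 \cdot 29 \cdot \frac{1}{53} = -1772 - \frac{58}{53} = - \frac{93974}{53}$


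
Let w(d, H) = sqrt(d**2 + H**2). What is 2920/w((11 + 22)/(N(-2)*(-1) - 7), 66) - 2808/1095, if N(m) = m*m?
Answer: -936/365 + 584*sqrt(485)/291 ≈ 41.632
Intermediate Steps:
N(m) = m**2
w(d, H) = sqrt(H**2 + d**2)
2920/w((11 + 22)/(N(-2)*(-1) - 7), 66) - 2808/1095 = 2920/(sqrt(66**2 + ((11 + 22)/((-2)**2*(-1) - 7))**2)) - 2808/1095 = 2920/(sqrt(4356 + (33/(4*(-1) - 7))**2)) - 2808*1/1095 = 2920/(sqrt(4356 + (33/(-4 - 7))**2)) - 936/365 = 2920/(sqrt(4356 + (33/(-11))**2)) - 936/365 = 2920/(sqrt(4356 + (33*(-1/11))**2)) - 936/365 = 2920/(sqrt(4356 + (-3)**2)) - 936/365 = 2920/(sqrt(4356 + 9)) - 936/365 = 2920/(sqrt(4365)) - 936/365 = 2920/((3*sqrt(485))) - 936/365 = 2920*(sqrt(485)/1455) - 936/365 = 584*sqrt(485)/291 - 936/365 = -936/365 + 584*sqrt(485)/291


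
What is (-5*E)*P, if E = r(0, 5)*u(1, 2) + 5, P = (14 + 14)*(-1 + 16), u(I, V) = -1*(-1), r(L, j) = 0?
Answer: -10500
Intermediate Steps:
u(I, V) = 1
P = 420 (P = 28*15 = 420)
E = 5 (E = 0*1 + 5 = 0 + 5 = 5)
(-5*E)*P = -5*5*420 = -25*420 = -10500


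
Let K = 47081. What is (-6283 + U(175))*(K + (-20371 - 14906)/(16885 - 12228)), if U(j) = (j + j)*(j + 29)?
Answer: 14275009949980/4657 ≈ 3.0653e+9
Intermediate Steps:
U(j) = 2*j*(29 + j) (U(j) = (2*j)*(29 + j) = 2*j*(29 + j))
(-6283 + U(175))*(K + (-20371 - 14906)/(16885 - 12228)) = (-6283 + 2*175*(29 + 175))*(47081 + (-20371 - 14906)/(16885 - 12228)) = (-6283 + 2*175*204)*(47081 - 35277/4657) = (-6283 + 71400)*(47081 - 35277*1/4657) = 65117*(47081 - 35277/4657) = 65117*(219220940/4657) = 14275009949980/4657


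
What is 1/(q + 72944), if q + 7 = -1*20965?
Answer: 1/51972 ≈ 1.9241e-5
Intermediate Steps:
q = -20972 (q = -7 - 1*20965 = -7 - 20965 = -20972)
1/(q + 72944) = 1/(-20972 + 72944) = 1/51972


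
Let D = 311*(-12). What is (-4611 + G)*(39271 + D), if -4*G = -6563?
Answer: -422238859/4 ≈ -1.0556e+8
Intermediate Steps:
G = 6563/4 (G = -¼*(-6563) = 6563/4 ≈ 1640.8)
D = -3732
(-4611 + G)*(39271 + D) = (-4611 + 6563/4)*(39271 - 3732) = -11881/4*35539 = -422238859/4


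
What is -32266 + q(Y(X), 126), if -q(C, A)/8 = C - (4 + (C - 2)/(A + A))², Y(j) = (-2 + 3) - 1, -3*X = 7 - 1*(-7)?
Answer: -127557736/3969 ≈ -32139.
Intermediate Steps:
X = -14/3 (X = -(7 - 1*(-7))/3 = -(7 + 7)/3 = -⅓*14 = -14/3 ≈ -4.6667)
Y(j) = 0 (Y(j) = 1 - 1 = 0)
q(C, A) = -8*C + 8*(4 + (-2 + C)/(2*A))² (q(C, A) = -8*(C - (4 + (C - 2)/(A + A))²) = -8*(C - (4 + (-2 + C)/((2*A)))²) = -8*(C - (4 + (-2 + C)*(1/(2*A)))²) = -8*(C - (4 + (-2 + C)/(2*A))²) = -8*C + 8*(4 + (-2 + C)/(2*A))²)
-32266 + q(Y(X), 126) = -32266 + (-8*0 + 2*(-2 + 0 + 8*126)²/126²) = -32266 + (0 + 2*(1/15876)*(-2 + 0 + 1008)²) = -32266 + (0 + 2*(1/15876)*1006²) = -32266 + (0 + 2*(1/15876)*1012036) = -32266 + (0 + 506018/3969) = -32266 + 506018/3969 = -127557736/3969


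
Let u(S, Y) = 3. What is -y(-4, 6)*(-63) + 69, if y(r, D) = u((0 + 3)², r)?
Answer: 258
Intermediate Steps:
y(r, D) = 3
-y(-4, 6)*(-63) + 69 = -1*3*(-63) + 69 = -3*(-63) + 69 = 189 + 69 = 258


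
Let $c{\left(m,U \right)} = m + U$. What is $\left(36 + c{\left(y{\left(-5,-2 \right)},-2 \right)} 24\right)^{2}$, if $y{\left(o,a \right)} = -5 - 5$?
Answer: $63504$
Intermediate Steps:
$y{\left(o,a \right)} = -10$
$c{\left(m,U \right)} = U + m$
$\left(36 + c{\left(y{\left(-5,-2 \right)},-2 \right)} 24\right)^{2} = \left(36 + \left(-2 - 10\right) 24\right)^{2} = \left(36 - 288\right)^{2} = \left(-252\right)^{2} = 63504$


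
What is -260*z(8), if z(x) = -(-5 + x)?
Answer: 780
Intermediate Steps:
z(x) = 5 - x
-260*z(8) = -260*(5 - 1*8) = -260*(5 - 8) = -260*(-3) = 780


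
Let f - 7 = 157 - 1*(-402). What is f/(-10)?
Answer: -283/5 ≈ -56.600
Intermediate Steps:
f = 566 (f = 7 + (157 - 1*(-402)) = 7 + (157 + 402) = 7 + 559 = 566)
f/(-10) = 566/(-10) = 566*(-1/10) = -283/5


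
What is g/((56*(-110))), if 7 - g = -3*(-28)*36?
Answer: 431/880 ≈ 0.48977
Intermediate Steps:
g = -3017 (g = 7 - (-3*(-28))*36 = 7 - 84*36 = 7 - 1*3024 = 7 - 3024 = -3017)
g/((56*(-110))) = -3017/(56*(-110)) = -3017/(-6160) = -3017*(-1/6160) = 431/880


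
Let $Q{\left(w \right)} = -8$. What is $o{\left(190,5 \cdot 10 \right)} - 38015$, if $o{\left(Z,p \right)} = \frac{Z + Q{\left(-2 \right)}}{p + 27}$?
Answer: $- \frac{418139}{11} \approx -38013.0$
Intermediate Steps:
$o{\left(Z,p \right)} = \frac{-8 + Z}{27 + p}$ ($o{\left(Z,p \right)} = \frac{Z - 8}{p + 27} = \frac{-8 + Z}{27 + p}$)
$o{\left(190,5 \cdot 10 \right)} - 38015 = \frac{-8 + 190}{27 + 5 \cdot 10} - 38015 = \frac{1}{27 + 50} \cdot 182 - 38015 = \frac{1}{77} \cdot 182 - 38015 = \frac{26}{11} - 38015 = - \frac{418139}{11}$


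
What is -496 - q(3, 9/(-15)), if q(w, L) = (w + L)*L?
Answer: -12364/25 ≈ -494.56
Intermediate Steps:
q(w, L) = L*(L + w) (q(w, L) = (L + w)*L = L*(L + w))
-496 - q(3, 9/(-15)) = -496 - 9/(-15)*(9/(-15) + 3) = -496 - 9*(-1/15)*(9*(-1/15) + 3) = -496 - (-3)*(-⅗ + 3)/5 = -496 - (-3)*12/(5*5) = -496 - 1*(-36/25) = -496 + 36/25 = -12364/25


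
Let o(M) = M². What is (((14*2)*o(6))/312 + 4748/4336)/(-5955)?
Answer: -60959/83917860 ≈ -0.00072641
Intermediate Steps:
(((14*2)*o(6))/312 + 4748/4336)/(-5955) = (((14*2)*6²)/312 + 4748/4336)/(-5955) = ((28*36)*(1/312) + 4748*(1/4336))*(-1/5955) = (1008*(1/312) + 1187/1084)*(-1/5955) = (42/13 + 1187/1084)*(-1/5955) = (60959/14092)*(-1/5955) = -60959/83917860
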